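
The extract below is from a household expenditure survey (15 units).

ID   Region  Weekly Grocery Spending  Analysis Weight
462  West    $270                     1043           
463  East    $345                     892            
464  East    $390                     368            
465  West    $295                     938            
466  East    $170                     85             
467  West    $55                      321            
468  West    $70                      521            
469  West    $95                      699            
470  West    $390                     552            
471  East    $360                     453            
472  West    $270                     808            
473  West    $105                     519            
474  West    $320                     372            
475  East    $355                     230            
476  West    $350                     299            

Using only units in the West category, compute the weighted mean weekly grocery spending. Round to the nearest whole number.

West rows: 462, 465, 467, 468, 469, 470, 472, 473, 474, 476
Weighted sum = 270×1043 + 295×938 + 55×321 + 70×521 + 95×699 + 390×552 + 270×808 + 105×519 + 320×372 + 350×299
  = 281610 + 276710 + 17655 + 36470 + 66405 + 215280 + 218160 + 54495 + 119040 + 104650 = 1390475
Sum of weights = 6072
Weighted mean = 1390475 / 6072 = 228.99786

229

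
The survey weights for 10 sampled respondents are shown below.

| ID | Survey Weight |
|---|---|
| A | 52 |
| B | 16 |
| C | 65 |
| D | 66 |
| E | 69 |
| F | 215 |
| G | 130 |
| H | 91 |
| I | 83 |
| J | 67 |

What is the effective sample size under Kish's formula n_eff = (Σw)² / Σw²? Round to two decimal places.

7.36

Σ wᵢ = 52 + 16 + 65 + 66 + 69 + 215 + 130 + 91 + 83 + 67 = 854
Σ wᵢ² = 2704 + 256 + 4225 + 4356 + 4761 + 46225 + 16900 + 8281 + 6889 + 4489 = 99086
n_eff = 854² / 99086 = 729316 / 99086 = 7.3604344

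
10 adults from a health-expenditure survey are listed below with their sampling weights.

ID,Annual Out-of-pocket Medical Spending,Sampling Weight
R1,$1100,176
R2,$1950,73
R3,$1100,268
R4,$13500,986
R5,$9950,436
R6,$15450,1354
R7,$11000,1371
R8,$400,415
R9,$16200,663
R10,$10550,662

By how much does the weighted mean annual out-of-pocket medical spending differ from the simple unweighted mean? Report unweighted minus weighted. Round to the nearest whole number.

Unweighted sum = 81200
Unweighted mean = 81200 / 10 = 8120
Weighted sum = 1100×176 + 1950×73 + 1100×268 + 13500×986 + 9950×436 + 15450×1354 + 11000×1371 + 400×415 + 16200×663 + 10550×662
  = 193600 + 142350 + 294800 + 13311000 + 4338200 + 20919300 + 15081000 + 166000 + 10740600 + 6984100 = 72170950
Sum of weights = 176 + 73 + 268 + 986 + 436 + 1354 + 1371 + 415 + 663 + 662 = 6404
Weighted mean = 72170950 / 6404 = 11269.667
Difference (unweighted minus weighted) = -3149.6674

-3150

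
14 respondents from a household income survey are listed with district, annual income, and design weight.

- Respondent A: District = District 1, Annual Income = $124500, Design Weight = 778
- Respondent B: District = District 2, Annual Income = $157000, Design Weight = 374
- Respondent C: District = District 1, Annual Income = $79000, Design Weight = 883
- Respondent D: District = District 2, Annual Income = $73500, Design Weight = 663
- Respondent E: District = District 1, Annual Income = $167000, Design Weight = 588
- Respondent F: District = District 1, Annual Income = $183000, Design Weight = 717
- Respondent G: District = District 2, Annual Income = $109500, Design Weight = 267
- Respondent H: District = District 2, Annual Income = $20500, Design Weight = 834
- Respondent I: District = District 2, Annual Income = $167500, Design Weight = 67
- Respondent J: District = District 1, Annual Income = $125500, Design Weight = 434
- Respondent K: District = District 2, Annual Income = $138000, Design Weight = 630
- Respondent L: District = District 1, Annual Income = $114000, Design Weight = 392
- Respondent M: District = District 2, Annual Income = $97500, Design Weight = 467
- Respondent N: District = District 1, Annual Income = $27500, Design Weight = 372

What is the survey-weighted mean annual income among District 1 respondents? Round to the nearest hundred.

121400

District 1 rows: A, C, E, F, J, L, N
Weighted sum = 124500×778 + 79000×883 + 167000×588 + 183000×717 + 125500×434 + 114000×392 + 27500×372
  = 96861000 + 69757000 + 98196000 + 131211000 + 54467000 + 44688000 + 10230000 = 505410000
Sum of weights = 778 + 883 + 588 + 717 + 434 + 392 + 372 = 4164
Weighted mean = 505410000 / 4164 = 121376.08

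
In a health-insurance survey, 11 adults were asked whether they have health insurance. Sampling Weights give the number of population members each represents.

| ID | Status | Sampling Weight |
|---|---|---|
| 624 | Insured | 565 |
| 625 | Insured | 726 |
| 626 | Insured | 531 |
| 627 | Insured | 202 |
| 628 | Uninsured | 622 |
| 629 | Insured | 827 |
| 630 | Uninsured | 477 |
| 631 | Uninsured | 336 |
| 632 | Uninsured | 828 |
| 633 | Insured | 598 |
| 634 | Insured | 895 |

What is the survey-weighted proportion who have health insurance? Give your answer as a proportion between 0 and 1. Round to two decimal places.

0.66

Sum of weights for 'Insured' = 565 + 726 + 531 + 202 + 827 + 598 + 895 = 4344
Total weight = 565 + 726 + 531 + 202 + 622 + 827 + 477 + 336 + 828 + 598 + 895 = 6607
Weighted proportion = 4344 / 6607 = 0.65748449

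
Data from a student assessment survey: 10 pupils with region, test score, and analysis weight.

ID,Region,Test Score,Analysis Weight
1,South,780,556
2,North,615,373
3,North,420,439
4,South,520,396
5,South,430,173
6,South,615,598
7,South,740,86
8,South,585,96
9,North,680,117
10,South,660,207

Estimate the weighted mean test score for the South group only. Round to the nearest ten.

630

South rows: 1, 4, 5, 6, 7, 8, 10
Weighted sum = 780×556 + 520×396 + 430×173 + 615×598 + 740×86 + 585×96 + 660×207
  = 433680 + 205920 + 74390 + 367770 + 63640 + 56160 + 136620 = 1338180
Sum of weights = 556 + 396 + 173 + 598 + 86 + 96 + 207 = 2112
Weighted mean = 1338180 / 2112 = 633.60795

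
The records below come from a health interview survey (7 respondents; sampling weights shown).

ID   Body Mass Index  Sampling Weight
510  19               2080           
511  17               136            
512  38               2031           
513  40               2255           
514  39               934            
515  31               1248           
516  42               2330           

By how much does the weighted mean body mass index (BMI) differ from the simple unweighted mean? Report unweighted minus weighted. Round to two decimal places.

-2.41

Unweighted sum = 19 + 17 + 38 + 40 + 39 + 31 + 42 = 226
Unweighted mean = 226 / 7 = 32.285714
Weighted sum = 19×2080 + 17×136 + 38×2031 + 40×2255 + 39×934 + 31×1248 + 42×2330
  = 382184
Sum of weights = 11014
Weighted mean = 382184 / 11014 = 34.699837
Difference (unweighted minus weighted) = -2.4141223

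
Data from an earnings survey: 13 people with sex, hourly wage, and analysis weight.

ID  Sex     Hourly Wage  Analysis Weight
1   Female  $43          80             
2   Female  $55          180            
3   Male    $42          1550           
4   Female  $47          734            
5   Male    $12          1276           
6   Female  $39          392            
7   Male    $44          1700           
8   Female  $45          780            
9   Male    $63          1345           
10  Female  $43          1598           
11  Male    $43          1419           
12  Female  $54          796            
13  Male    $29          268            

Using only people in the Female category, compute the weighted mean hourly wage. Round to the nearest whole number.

Female rows: 1, 2, 4, 6, 8, 10, 12
Weighted sum = 209924
Sum of weights = 80 + 180 + 734 + 392 + 780 + 1598 + 796 = 4560
Weighted mean = 209924 / 4560 = 46.035965

46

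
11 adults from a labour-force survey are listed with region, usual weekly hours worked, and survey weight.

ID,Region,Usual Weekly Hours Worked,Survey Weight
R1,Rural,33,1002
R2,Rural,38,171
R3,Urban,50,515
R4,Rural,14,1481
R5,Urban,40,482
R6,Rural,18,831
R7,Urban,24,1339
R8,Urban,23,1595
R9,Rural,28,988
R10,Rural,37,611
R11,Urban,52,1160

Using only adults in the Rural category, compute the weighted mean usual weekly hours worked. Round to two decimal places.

Rural rows: R1, R2, R4, R6, R9, R10
Weighted sum = 33×1002 + 38×171 + 14×1481 + 18×831 + 28×988 + 37×611
  = 33066 + 6498 + 20734 + 14958 + 27664 + 22607 = 125527
Sum of weights = 1002 + 171 + 1481 + 831 + 988 + 611 = 5084
Weighted mean = 125527 / 5084 = 24.690598

24.69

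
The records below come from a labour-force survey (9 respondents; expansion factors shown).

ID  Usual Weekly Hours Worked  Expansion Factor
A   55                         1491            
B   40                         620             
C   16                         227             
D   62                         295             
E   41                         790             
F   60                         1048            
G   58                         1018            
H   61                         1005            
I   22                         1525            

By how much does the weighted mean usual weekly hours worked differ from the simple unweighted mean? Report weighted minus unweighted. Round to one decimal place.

Unweighted sum = 415
Unweighted mean = 415 / 9 = 46.111111
Weighted sum = 55×1491 + 40×620 + 16×227 + 62×295 + 41×790 + 60×1048 + 58×1018 + 61×1005 + 22×1525
  = 82005 + 24800 + 3632 + 18290 + 32390 + 62880 + 59044 + 61305 + 33550 = 377896
Sum of weights = 1491 + 620 + 227 + 295 + 790 + 1048 + 1018 + 1005 + 1525 = 8019
Weighted mean = 377896 / 8019 = 47.125078
Difference (weighted minus unweighted) = 1.0139668

1.0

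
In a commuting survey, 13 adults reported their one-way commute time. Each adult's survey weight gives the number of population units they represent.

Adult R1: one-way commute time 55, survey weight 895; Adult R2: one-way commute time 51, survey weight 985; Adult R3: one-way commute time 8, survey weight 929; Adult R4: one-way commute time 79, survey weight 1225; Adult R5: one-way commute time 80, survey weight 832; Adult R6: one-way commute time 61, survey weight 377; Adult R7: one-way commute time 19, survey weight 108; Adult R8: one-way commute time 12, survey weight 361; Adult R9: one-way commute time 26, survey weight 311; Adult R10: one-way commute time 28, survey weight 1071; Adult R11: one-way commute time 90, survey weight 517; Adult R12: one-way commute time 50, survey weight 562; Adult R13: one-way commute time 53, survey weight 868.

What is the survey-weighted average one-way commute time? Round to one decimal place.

Weighted sum = 458316
Sum of weights = 9041
Weighted mean = 458316 / 9041 = 50.693065

50.7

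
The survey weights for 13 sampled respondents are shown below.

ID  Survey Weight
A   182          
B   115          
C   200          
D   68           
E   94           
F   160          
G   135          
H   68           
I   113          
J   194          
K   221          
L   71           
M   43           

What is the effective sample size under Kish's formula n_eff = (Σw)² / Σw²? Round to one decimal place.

10.9

Σ wᵢ = 1664
Σ wᵢ² = 254394
n_eff = 1664² / 254394 = 2768896 / 254394 = 10.884282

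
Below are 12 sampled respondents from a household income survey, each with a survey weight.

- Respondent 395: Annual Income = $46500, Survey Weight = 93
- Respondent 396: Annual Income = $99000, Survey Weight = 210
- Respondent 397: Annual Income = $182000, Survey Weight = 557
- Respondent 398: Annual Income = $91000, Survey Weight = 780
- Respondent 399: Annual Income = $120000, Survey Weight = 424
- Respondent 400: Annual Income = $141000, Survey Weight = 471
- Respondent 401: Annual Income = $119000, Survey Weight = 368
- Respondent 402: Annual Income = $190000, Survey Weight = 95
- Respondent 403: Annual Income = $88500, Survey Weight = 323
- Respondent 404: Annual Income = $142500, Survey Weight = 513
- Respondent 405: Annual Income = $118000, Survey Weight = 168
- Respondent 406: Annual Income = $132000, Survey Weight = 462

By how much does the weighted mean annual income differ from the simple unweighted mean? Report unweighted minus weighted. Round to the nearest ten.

-2790

Unweighted sum = 1469500
Unweighted mean = 1469500 / 12 = 122458.33
Weighted sum = 46500×93 + 99000×210 + 182000×557 + 91000×780 + 120000×424 + 141000×471 + 119000×368 + 190000×95 + 88500×323 + 142500×513 + 118000×168 + 132000×462
  = 4324500 + 20790000 + 101374000 + 70980000 + 50880000 + 66411000 + 43792000 + 18050000 + 28585500 + 73102500 + 19824000 + 60984000 = 559097500
Sum of weights = 93 + 210 + 557 + 780 + 424 + 471 + 368 + 95 + 323 + 513 + 168 + 462 = 4464
Weighted mean = 559097500 / 4464 = 125245.86
Difference (unweighted minus weighted) = -2787.5224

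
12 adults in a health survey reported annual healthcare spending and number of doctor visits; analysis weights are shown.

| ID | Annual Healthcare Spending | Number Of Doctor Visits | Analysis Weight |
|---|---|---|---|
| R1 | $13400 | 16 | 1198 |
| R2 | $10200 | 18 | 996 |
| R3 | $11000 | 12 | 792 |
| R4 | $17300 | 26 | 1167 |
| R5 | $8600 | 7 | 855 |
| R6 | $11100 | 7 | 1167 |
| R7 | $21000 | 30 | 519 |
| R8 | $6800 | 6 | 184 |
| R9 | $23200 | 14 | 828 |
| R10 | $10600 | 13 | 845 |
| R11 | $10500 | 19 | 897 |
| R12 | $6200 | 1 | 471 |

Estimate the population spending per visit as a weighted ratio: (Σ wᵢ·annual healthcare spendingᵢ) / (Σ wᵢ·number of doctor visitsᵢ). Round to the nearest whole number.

Σ wᵢ·y = 128075700
Σ wᵢ·x = 16×1198 + 18×996 + 12×792 + 26×1167 + 7×855 + 7×1167 + 30×519 + 6×184 + 14×828 + 13×845 + 19×897 + 1×471
  = 147861
Ratio = 128075700 / 147861 = 866.18987

866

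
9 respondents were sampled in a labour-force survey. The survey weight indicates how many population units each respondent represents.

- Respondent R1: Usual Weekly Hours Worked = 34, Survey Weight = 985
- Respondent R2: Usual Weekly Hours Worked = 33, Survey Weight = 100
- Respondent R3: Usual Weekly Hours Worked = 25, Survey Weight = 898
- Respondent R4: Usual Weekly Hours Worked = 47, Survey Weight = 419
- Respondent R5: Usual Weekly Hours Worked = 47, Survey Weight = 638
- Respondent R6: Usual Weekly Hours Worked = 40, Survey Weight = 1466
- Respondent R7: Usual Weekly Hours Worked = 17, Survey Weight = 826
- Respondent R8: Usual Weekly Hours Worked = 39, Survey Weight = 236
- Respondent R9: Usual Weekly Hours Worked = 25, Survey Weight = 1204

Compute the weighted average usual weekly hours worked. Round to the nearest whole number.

33

Weighted sum = 220905
Sum of weights = 985 + 100 + 898 + 419 + 638 + 1466 + 826 + 236 + 1204 = 6772
Weighted mean = 220905 / 6772 = 32.620348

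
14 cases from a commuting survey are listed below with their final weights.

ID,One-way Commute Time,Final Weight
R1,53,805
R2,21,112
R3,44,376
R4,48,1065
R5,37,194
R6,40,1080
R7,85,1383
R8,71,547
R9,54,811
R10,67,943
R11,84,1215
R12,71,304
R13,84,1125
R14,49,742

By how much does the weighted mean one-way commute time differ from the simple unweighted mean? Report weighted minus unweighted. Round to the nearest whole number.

Unweighted sum = 808
Unweighted mean = 808 / 14 = 57.714286
Weighted sum = 680928
Sum of weights = 10702
Weighted mean = 680928 / 10702 = 63.626238
Difference (weighted minus unweighted) = 5.9119524

6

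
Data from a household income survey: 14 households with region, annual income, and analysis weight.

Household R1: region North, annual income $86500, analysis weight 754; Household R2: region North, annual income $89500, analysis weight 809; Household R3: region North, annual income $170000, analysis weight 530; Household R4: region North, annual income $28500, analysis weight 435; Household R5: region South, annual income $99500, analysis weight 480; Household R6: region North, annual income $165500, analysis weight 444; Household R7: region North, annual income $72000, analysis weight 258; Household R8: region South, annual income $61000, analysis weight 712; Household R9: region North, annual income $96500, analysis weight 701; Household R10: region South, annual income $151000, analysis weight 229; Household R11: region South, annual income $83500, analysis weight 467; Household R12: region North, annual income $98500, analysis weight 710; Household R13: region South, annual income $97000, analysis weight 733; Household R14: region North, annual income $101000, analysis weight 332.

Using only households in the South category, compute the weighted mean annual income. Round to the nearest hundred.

90000

South rows: R5, R8, R10, R11, R13
Weighted sum = 99500×480 + 61000×712 + 151000×229 + 83500×467 + 97000×733
  = 235866500
Sum of weights = 480 + 712 + 229 + 467 + 733 = 2621
Weighted mean = 235866500 / 2621 = 89991.034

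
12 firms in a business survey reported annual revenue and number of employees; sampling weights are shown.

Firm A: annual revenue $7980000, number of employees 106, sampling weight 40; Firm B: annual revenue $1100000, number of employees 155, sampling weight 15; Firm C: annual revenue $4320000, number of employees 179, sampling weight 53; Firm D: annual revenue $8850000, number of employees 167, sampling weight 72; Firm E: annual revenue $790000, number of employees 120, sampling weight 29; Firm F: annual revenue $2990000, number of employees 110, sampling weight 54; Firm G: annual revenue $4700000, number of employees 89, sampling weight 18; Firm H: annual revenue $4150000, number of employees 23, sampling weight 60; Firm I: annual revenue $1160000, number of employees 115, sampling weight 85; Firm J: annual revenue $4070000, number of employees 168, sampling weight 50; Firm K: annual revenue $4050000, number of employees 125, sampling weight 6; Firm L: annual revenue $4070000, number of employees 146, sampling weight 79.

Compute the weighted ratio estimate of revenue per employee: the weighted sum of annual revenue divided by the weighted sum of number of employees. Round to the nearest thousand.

33000

Σ wᵢ·y = 7980000×40 + 1100000×15 + 4320000×53 + 8850000×72 + 790000×29 + 2990000×54 + 4700000×18 + 4150000×60 + 1160000×85 + 4070000×50 + 4050000×6 + 4070000×79
  = 319200000 + 16500000 + 228960000 + 637200000 + 22910000 + 161460000 + 84600000 + 249000000 + 98600000 + 203500000 + 24300000 + 321530000 = 2367760000
Σ wᵢ·x = 70937
Ratio = 2367760000 / 70937 = 33378.35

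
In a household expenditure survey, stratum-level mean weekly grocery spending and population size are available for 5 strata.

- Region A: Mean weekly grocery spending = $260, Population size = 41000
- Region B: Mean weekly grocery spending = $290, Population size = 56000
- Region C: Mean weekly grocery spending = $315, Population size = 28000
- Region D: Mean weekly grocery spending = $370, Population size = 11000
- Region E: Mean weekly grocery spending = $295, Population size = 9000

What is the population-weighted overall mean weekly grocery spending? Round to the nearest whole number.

Σ Nₕ·x̄ₕ = 260×41000 + 290×56000 + 315×28000 + 370×11000 + 295×9000
  = 10660000 + 16240000 + 8820000 + 4070000 + 2655000 = 42445000
Σ Nₕ = 145000
Overall mean = 42445000 / 145000 = 292.72414

293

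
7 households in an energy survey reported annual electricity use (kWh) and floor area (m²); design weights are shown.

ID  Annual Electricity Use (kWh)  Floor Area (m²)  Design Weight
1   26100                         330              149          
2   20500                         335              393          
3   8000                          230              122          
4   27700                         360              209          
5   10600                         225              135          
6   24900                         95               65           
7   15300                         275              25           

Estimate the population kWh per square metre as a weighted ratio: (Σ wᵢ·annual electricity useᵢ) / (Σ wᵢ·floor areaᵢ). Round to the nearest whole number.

68

Σ wᵢ·y = 26100×149 + 20500×393 + 8000×122 + 27700×209 + 10600×135 + 24900×65 + 15300×25
  = 3888900 + 8056500 + 976000 + 5789300 + 1431000 + 1618500 + 382500 = 22142700
Σ wᵢ·x = 330×149 + 335×393 + 230×122 + 360×209 + 225×135 + 95×65 + 275×25
  = 327550
Ratio = 22142700 / 327550 = 67.600977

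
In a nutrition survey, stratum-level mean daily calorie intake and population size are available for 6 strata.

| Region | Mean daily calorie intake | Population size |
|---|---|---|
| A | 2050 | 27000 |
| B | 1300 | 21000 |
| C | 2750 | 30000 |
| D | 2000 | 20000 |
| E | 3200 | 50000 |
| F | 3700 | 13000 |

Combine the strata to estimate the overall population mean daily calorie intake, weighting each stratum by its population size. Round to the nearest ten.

Σ Nₕ·x̄ₕ = 2050×27000 + 1300×21000 + 2750×30000 + 2000×20000 + 3200×50000 + 3700×13000
  = 413250000
Σ Nₕ = 27000 + 21000 + 30000 + 20000 + 50000 + 13000 = 161000
Overall mean = 413250000 / 161000 = 2566.7702

2570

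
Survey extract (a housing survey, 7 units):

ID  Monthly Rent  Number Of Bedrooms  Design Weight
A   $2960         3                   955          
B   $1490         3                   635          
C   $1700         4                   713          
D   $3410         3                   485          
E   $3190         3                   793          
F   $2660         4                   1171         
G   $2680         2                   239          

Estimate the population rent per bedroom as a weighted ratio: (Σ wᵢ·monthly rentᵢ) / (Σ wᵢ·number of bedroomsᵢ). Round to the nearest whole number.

778

Σ wᵢ·y = 12923950
Σ wᵢ·x = 3×955 + 3×635 + 4×713 + 3×485 + 3×793 + 4×1171 + 2×239
  = 16618
Ratio = 12923950 / 16618 = 777.70791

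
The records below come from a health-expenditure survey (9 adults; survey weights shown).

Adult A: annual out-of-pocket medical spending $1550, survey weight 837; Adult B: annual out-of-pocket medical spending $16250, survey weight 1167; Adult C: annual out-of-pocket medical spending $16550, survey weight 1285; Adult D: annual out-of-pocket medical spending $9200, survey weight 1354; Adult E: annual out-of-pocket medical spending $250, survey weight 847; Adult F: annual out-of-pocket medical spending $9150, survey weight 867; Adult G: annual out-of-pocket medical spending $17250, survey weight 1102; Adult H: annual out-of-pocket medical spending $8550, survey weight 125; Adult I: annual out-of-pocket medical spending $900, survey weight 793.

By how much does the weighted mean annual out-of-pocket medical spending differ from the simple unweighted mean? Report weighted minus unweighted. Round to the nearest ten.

1050

Unweighted sum = 79650
Unweighted mean = 79650 / 9 = 8850
Weighted sum = 1550×837 + 16250×1167 + 16550×1285 + 9200×1354 + 250×847 + 9150×867 + 17250×1102 + 8550×125 + 900×793
  = 1297350 + 18963750 + 21266750 + 12456800 + 211750 + 7933050 + 19009500 + 1068750 + 713700 = 82921400
Sum of weights = 837 + 1167 + 1285 + 1354 + 847 + 867 + 1102 + 125 + 793 = 8377
Weighted mean = 82921400 / 8377 = 9898.6988
Difference (weighted minus unweighted) = 1048.6988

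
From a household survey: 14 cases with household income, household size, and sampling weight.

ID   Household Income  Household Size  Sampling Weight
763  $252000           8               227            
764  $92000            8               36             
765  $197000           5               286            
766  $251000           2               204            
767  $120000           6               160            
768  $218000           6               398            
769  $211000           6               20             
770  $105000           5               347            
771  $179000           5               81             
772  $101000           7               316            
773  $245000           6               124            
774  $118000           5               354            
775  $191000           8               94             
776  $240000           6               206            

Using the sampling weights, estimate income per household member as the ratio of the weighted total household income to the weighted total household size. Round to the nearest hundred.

30800

Σ wᵢ·y = 500642000
Σ wᵢ·x = 16264
Ratio = 500642000 / 16264 = 30782.218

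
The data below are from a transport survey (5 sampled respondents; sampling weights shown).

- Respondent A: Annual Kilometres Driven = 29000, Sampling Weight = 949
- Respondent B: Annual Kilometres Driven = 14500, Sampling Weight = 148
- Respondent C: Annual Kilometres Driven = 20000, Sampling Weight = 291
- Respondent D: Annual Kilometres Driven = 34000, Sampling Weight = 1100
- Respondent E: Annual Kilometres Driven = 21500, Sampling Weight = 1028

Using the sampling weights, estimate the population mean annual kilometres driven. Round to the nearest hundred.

Weighted sum = 29000×949 + 14500×148 + 20000×291 + 34000×1100 + 21500×1028
  = 27521000 + 2146000 + 5820000 + 37400000 + 22102000 = 94989000
Sum of weights = 949 + 148 + 291 + 1100 + 1028 = 3516
Weighted mean = 94989000 / 3516 = 27016.212

27000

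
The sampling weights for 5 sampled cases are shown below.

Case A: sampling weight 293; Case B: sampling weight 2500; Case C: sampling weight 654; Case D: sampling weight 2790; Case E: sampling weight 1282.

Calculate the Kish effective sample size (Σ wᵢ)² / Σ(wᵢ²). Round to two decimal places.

3.49

Σ wᵢ = 7519
Σ wᵢ² = 85849 + 6250000 + 427716 + 7784100 + 1643524 = 16191189
n_eff = 7519² / 16191189 = 56535361 / 16191189 = 3.4917362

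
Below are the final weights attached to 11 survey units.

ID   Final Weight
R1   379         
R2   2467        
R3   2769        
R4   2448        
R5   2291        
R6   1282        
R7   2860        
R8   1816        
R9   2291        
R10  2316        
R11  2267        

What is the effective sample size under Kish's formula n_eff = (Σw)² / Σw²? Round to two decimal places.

9.95

Σ wᵢ = 379 + 2467 + 2769 + 2448 + 2291 + 1282 + 2860 + 1816 + 2291 + 2316 + 2267 = 23186
Σ wᵢ² = 54011282
n_eff = 23186² / 54011282 = 537590596 / 54011282 = 9.9533019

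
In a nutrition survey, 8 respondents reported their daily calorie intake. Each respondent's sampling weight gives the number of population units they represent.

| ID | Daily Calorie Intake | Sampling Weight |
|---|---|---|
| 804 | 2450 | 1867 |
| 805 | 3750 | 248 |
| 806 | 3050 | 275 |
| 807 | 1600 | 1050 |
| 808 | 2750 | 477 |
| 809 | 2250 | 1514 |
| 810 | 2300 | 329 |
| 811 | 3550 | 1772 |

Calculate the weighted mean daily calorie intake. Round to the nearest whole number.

Weighted sum = 2450×1867 + 3750×248 + 3050×275 + 1600×1050 + 2750×477 + 2250×1514 + 2300×329 + 3550×1772
  = 4574150 + 930000 + 838750 + 1680000 + 1311750 + 3406500 + 756700 + 6290600 = 19788450
Sum of weights = 1867 + 248 + 275 + 1050 + 477 + 1514 + 329 + 1772 = 7532
Weighted mean = 19788450 / 7532 = 2627.2504

2627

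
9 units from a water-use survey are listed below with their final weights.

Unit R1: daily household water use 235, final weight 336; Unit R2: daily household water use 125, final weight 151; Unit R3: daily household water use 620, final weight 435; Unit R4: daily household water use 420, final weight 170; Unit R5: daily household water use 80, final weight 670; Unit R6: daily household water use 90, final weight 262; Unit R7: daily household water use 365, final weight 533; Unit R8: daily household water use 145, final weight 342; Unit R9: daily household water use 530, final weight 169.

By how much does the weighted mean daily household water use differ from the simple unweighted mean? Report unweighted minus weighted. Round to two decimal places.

Unweighted sum = 235 + 125 + 620 + 420 + 80 + 90 + 365 + 145 + 530 = 2610
Unweighted mean = 2610 / 9 = 290
Weighted sum = 849820
Sum of weights = 336 + 151 + 435 + 170 + 670 + 262 + 533 + 342 + 169 = 3068
Weighted mean = 849820 / 3068 = 276.99478
Difference (unweighted minus weighted) = 13.005215

13.01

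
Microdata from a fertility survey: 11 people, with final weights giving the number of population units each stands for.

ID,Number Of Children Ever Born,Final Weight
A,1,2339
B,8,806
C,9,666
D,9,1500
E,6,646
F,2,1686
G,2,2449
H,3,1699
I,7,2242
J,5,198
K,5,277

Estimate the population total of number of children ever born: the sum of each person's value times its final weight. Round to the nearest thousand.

Weighted total = 63593

64000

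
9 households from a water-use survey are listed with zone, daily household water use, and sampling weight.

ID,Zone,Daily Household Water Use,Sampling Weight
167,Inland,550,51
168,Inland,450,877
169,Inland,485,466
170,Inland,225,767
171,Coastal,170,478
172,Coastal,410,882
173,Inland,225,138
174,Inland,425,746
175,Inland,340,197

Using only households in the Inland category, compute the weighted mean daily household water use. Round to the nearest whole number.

Inland rows: 167, 168, 169, 170, 173, 174, 175
Weighted sum = 1236365
Sum of weights = 51 + 877 + 466 + 767 + 138 + 746 + 197 = 3242
Weighted mean = 1236365 / 3242 = 381.35873

381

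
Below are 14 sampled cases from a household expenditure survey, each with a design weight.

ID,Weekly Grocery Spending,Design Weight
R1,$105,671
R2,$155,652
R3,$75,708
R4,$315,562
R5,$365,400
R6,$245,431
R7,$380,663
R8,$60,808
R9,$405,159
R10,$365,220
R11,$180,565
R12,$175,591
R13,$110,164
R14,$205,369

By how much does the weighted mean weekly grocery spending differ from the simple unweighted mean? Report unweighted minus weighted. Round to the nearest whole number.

Unweighted sum = 3140
Unweighted mean = 3140 / 14 = 224.28571
Weighted sum = 1397165
Sum of weights = 6963
Weighted mean = 1397165 / 6963 = 200.65561
Difference (unweighted minus weighted) = 23.630106

24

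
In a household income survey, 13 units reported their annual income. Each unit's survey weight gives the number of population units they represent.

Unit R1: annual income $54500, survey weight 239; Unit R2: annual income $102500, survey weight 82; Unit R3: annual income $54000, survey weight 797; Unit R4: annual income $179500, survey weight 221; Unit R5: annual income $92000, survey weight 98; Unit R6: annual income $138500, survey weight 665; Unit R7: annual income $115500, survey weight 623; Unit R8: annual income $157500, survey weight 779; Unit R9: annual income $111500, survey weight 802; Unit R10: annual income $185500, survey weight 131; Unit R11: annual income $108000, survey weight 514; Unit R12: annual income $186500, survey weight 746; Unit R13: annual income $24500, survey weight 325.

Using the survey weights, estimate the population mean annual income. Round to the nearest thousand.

Weighted sum = 716232500
Sum of weights = 6022
Weighted mean = 716232500 / 6022 = 118935.98

119000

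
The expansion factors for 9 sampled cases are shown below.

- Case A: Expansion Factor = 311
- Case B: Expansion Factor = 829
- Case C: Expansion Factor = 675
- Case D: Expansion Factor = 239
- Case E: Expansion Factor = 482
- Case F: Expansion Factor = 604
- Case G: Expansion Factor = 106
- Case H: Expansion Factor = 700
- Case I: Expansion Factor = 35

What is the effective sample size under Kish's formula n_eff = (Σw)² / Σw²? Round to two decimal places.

6.61

Σ wᵢ = 311 + 829 + 675 + 239 + 482 + 604 + 106 + 700 + 35 = 3981
Σ wᵢ² = 96721 + 687241 + 455625 + 57121 + 232324 + 364816 + 11236 + 490000 + 1225 = 2396309
n_eff = 3981² / 2396309 = 15848361 / 2396309 = 6.613655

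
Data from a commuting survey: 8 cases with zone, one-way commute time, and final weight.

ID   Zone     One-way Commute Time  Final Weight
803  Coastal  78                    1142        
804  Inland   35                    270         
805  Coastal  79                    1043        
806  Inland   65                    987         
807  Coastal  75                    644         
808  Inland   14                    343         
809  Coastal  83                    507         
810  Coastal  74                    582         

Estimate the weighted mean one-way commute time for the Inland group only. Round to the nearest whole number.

Inland rows: 804, 806, 808
Weighted sum = 35×270 + 65×987 + 14×343
  = 9450 + 64155 + 4802 = 78407
Sum of weights = 270 + 987 + 343 = 1600
Weighted mean = 78407 / 1600 = 49.004375

49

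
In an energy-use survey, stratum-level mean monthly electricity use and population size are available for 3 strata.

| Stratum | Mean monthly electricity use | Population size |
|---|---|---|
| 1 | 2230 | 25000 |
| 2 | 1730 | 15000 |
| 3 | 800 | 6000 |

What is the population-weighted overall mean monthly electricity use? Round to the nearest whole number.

Σ Nₕ·x̄ₕ = 2230×25000 + 1730×15000 + 800×6000
  = 86500000
Σ Nₕ = 25000 + 15000 + 6000 = 46000
Overall mean = 86500000 / 46000 = 1880.4348

1880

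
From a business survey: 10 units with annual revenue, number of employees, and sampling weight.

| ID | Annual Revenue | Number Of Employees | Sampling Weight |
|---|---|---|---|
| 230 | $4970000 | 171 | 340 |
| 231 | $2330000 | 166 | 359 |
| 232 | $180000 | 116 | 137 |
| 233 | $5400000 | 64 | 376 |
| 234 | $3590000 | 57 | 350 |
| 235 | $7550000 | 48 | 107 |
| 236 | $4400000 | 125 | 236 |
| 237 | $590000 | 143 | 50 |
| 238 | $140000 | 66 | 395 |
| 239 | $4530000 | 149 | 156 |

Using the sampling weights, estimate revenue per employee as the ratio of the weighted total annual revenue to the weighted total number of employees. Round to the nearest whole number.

Σ wᵢ·y = 4970000×340 + 2330000×359 + 180000×137 + 5400000×376 + 3590000×350 + 7550000×107 + 4400000×236 + 590000×50 + 140000×395 + 4530000×156
  = 1689800000 + 836470000 + 24660000 + 2030400000 + 1256500000 + 807850000 + 1038400000 + 29500000 + 55300000 + 706680000 = 8475560000
Σ wᵢ·x = 171×340 + 166×359 + 116×137 + 64×376 + 57×350 + 48×107 + 125×236 + 143×50 + 66×395 + 149×156
  = 58140 + 59594 + 15892 + 24064 + 19950 + 5136 + 29500 + 7150 + 26070 + 23244 = 268740
Ratio = 8475560000 / 268740 = 31538.141

31538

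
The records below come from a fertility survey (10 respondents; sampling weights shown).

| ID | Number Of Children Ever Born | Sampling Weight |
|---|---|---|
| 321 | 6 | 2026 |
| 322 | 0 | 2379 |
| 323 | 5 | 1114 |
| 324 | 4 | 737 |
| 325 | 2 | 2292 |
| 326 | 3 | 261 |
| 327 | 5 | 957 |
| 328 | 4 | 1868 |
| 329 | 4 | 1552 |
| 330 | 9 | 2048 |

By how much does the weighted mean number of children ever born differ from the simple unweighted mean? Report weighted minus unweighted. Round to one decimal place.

Unweighted sum = 6 + 0 + 5 + 4 + 2 + 3 + 5 + 4 + 4 + 9 = 42
Unweighted mean = 42 / 10 = 4.2
Weighted sum = 6×2026 + 0×2379 + 5×1114 + 4×737 + 2×2292 + 3×261 + 5×957 + 4×1868 + 4×1552 + 9×2048
  = 12156 + 0 + 5570 + 2948 + 4584 + 783 + 4785 + 7472 + 6208 + 18432 = 62938
Sum of weights = 2026 + 2379 + 1114 + 737 + 2292 + 261 + 957 + 1868 + 1552 + 2048 = 15234
Weighted mean = 62938 / 15234 = 4.1314166
Difference (weighted minus unweighted) = -0.068583432

-0.1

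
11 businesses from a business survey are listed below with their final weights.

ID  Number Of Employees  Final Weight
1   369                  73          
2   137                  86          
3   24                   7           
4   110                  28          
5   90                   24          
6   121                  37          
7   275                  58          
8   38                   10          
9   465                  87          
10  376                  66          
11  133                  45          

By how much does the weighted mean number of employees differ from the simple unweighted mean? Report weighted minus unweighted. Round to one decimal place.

67.0

Unweighted sum = 369 + 137 + 24 + 110 + 90 + 121 + 275 + 38 + 465 + 376 + 133 = 2138
Unweighted mean = 2138 / 11 = 194.36364
Weighted sum = 369×73 + 137×86 + 24×7 + 110×28 + 90×24 + 121×37 + 275×58 + 38×10 + 465×87 + 376×66 + 133×45
  = 26937 + 11782 + 168 + 3080 + 2160 + 4477 + 15950 + 380 + 40455 + 24816 + 5985 = 136190
Sum of weights = 521
Weighted mean = 136190 / 521 = 261.40115
Difference (weighted minus unweighted) = 67.037515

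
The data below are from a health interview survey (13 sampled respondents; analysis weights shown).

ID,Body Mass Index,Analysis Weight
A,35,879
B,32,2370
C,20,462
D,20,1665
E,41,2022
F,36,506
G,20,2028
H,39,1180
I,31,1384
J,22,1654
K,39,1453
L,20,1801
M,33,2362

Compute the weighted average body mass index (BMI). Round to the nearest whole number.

Weighted sum = 586768
Sum of weights = 19766
Weighted mean = 586768 / 19766 = 29.685723

30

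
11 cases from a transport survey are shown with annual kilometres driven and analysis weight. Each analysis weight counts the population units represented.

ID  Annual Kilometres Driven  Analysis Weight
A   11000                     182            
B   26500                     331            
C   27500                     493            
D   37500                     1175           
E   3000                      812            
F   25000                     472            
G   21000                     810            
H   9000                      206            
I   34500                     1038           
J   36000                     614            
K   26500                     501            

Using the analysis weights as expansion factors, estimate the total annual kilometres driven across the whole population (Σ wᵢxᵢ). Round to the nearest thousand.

172685000

Weighted total = 11000×182 + 26500×331 + 27500×493 + 37500×1175 + 3000×812 + 25000×472 + 21000×810 + 9000×206 + 34500×1038 + 36000×614 + 26500×501
  = 2002000 + 8771500 + 13557500 + 44062500 + 2436000 + 11800000 + 17010000 + 1854000 + 35811000 + 22104000 + 13276500 = 172685000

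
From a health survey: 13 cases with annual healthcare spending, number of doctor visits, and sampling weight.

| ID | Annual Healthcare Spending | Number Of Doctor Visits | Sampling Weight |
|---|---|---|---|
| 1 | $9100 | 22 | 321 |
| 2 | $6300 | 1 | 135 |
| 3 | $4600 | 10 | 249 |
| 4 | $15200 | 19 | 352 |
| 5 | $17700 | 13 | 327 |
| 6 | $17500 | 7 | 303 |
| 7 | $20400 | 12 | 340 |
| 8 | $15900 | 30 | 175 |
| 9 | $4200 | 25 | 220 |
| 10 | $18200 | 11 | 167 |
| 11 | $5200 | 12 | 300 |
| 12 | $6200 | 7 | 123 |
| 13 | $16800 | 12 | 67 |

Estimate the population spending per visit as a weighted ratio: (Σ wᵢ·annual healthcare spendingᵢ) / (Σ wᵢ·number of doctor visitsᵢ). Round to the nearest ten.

Σ wᵢ·y = 38487900
Σ wᵢ·x = 44679
Ratio = 38487900 / 44679 = 861.43155

860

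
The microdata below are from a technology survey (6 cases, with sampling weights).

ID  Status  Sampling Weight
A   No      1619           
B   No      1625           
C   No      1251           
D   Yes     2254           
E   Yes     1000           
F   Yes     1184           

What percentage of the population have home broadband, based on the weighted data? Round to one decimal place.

Sum of weights for 'Yes' = 2254 + 1000 + 1184 = 4438
Total weight = 8933
Weighted proportion = 4438 / 8933 = 0.49680958 → 49.680958%

49.7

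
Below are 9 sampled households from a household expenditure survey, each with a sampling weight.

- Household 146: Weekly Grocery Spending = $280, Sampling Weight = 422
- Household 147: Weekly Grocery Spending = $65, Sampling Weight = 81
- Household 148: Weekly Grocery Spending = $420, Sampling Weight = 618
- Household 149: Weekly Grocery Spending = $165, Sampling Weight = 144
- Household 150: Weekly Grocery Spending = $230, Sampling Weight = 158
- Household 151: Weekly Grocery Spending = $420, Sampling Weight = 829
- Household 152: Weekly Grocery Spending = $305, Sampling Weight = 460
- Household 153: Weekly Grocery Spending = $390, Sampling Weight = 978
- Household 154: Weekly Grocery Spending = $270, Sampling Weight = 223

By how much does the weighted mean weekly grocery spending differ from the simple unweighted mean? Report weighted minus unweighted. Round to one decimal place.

Unweighted sum = 280 + 65 + 420 + 165 + 230 + 420 + 305 + 390 + 270 = 2545
Unweighted mean = 2545 / 9 = 282.77778
Weighted sum = 280×422 + 65×81 + 420×618 + 165×144 + 230×158 + 420×829 + 305×460 + 390×978 + 270×223
  = 118160 + 5265 + 259560 + 23760 + 36340 + 348180 + 140300 + 381420 + 60210 = 1373195
Sum of weights = 422 + 81 + 618 + 144 + 158 + 829 + 460 + 978 + 223 = 3913
Weighted mean = 1373195 / 3913 = 350.93151
Difference (weighted minus unweighted) = 68.153733

68.2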